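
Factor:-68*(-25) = 2^2*5^2* 17^1 = 1700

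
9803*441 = 4323123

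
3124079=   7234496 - 4110417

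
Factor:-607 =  - 607^1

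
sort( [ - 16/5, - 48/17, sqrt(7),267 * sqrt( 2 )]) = [ - 16/5,-48/17, sqrt( 7),267*sqrt( 2)]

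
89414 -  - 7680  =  97094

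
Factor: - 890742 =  - 2^1*3^1  *148457^1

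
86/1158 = 43/579 =0.07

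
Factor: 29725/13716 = 2^( - 2 )*3^(-3)*5^2*29^1*41^1*  127^ (- 1) 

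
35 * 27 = 945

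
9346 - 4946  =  4400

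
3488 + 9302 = 12790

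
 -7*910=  - 6370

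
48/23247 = 16/7749= 0.00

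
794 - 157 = 637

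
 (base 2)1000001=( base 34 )1V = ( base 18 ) 3b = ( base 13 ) 50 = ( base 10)65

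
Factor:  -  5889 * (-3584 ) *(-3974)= -83875943424 = - 2^10*3^1*7^1*13^1*151^1 * 1987^1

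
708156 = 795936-87780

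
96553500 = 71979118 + 24574382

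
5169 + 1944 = 7113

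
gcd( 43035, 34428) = 8607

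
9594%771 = 342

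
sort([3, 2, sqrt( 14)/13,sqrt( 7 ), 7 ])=[ sqrt( 14 )/13, 2, sqrt( 7 ),3,  7 ]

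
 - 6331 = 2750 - 9081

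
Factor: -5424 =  - 2^4* 3^1*113^1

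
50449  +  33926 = 84375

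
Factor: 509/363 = 3^( - 1) * 11^( - 2)*509^1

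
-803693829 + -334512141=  -1138205970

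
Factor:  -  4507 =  - 4507^1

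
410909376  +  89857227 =500766603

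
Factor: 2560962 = 2^1*3^1*  349^1*1223^1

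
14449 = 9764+4685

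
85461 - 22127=63334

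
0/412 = 0=0.00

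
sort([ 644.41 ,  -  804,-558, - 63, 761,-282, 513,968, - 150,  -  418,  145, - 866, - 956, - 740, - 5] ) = [ - 956, - 866,-804,- 740 , - 558,  -  418, - 282,-150, - 63,-5, 145,513,644.41,761,968]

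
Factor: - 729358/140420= -883/170 = - 2^ ( - 1 )*5^ (-1)*17^( - 1)*883^1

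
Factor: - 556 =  - 2^2*139^1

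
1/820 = 1/820 =0.00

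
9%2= 1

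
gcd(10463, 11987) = 1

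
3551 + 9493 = 13044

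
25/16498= 25/16498 = 0.00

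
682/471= 1 + 211/471= 1.45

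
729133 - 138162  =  590971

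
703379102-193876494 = 509502608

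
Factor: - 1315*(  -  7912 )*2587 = 2^3*5^1*13^1*23^1* 43^1 *199^1*263^1 = 26915872360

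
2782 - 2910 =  - 128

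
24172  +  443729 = 467901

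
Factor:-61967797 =- 19^1 * 263^1 * 12401^1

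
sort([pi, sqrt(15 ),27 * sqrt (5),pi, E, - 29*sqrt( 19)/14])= [-29*sqrt( 19 )/14,E, pi,pi , sqrt(  15),27*sqrt( 5)]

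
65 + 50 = 115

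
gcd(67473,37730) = 49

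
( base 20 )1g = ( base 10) 36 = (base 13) 2a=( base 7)51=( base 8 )44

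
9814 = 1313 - - 8501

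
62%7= 6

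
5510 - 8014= - 2504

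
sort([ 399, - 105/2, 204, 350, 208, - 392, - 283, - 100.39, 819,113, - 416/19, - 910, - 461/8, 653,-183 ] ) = [-910 ,-392, - 283,-183, - 100.39,  -  461/8, - 105/2, - 416/19, 113, 204, 208 , 350, 399,653, 819]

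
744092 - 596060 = 148032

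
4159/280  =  4159/280 =14.85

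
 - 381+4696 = 4315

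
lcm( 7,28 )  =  28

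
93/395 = 93/395 = 0.24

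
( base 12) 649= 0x399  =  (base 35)qb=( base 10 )921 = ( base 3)1021010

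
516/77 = 516/77 = 6.70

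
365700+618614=984314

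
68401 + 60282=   128683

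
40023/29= 1380+3/29 = 1380.10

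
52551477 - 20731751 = 31819726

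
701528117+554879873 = 1256407990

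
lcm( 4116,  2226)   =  218148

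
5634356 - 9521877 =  - 3887521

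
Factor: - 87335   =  -5^1*17467^1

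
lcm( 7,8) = 56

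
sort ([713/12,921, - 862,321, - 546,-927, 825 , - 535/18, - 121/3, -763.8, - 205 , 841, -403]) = [- 927, - 862,-763.8, - 546 , - 403, - 205, - 121/3,-535/18,  713/12,321,825 , 841 , 921]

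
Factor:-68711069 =-7^1*9815867^1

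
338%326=12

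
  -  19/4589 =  - 19/4589 = -0.00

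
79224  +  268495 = 347719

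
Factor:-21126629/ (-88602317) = 17^( - 1)*43^( - 1)*61^(-1 )* 1987^ (- 1 )*21126629^1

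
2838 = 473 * 6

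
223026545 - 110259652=112766893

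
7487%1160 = 527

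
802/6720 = 401/3360 = 0.12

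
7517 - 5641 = 1876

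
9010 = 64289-55279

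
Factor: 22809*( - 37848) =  - 2^3*3^2*19^1* 83^1*7603^1 = - 863275032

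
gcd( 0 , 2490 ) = 2490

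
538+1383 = 1921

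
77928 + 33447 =111375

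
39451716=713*55332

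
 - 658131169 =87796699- 745927868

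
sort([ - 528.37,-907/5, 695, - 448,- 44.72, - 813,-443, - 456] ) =[ - 813, - 528.37 , -456,-448, - 443, - 907/5, - 44.72,  695 ] 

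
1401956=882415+519541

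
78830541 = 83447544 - 4617003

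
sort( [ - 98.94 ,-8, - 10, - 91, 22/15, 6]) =[ - 98.94, - 91 , - 10, - 8, 22/15,  6]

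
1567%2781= 1567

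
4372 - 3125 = 1247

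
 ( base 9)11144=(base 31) 7m2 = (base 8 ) 16363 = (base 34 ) 6dx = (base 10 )7411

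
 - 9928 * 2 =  - 19856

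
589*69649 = 41023261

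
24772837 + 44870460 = 69643297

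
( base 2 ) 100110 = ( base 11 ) 35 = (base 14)2A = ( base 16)26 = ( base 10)38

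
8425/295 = 1685/59= 28.56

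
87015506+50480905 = 137496411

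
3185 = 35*91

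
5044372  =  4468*1129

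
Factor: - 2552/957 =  - 8/3 = -2^3 * 3^( - 1) 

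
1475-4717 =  - 3242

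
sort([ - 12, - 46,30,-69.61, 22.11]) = [ - 69.61, - 46 , - 12,22.11,30]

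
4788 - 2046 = 2742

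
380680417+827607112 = 1208287529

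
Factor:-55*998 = -54890=- 2^1 * 5^1*11^1 * 499^1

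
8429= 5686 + 2743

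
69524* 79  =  5492396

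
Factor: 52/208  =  2^( - 2 )= 1/4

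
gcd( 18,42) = 6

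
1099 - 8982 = - 7883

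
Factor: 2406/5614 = 3/7 = 3^1 * 7^(  -  1 )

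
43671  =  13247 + 30424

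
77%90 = 77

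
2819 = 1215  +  1604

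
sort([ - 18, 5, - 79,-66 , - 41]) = [ -79,  -  66, - 41,-18, 5]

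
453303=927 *489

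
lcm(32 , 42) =672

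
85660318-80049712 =5610606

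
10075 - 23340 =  - 13265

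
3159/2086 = 1+1073/2086 = 1.51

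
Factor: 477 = 3^2*53^1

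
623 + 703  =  1326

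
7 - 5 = 2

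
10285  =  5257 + 5028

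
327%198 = 129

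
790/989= 790/989  =  0.80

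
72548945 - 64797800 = 7751145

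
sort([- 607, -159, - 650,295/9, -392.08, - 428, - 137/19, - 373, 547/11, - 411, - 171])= [ - 650,-607,-428 ,- 411,-392.08,-373, - 171, - 159, - 137/19,295/9, 547/11]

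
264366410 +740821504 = 1005187914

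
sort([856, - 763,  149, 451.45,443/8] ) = [-763,443/8, 149,451.45,856] 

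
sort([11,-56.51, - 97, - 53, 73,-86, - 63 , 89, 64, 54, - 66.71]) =[ - 97, - 86 , - 66.71, - 63,- 56.51 , - 53, 11 , 54,64, 73, 89]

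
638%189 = 71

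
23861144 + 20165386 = 44026530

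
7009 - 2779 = 4230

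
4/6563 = 4/6563 =0.00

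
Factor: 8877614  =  2^1 * 109^1*193^1*211^1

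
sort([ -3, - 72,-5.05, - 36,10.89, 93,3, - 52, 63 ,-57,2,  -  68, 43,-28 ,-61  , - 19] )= [-72,-68, -61,  -  57, - 52,-36, - 28, - 19,-5.05, - 3,  2, 3,10.89, 43, 63,93]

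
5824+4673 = 10497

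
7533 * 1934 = 14568822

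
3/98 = 3/98  =  0.03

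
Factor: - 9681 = -3^1*7^1*461^1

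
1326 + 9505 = 10831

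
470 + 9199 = 9669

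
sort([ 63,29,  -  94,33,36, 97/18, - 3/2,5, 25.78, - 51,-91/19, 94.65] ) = [  -  94,-51, - 91/19,  -  3/2,5,97/18,25.78, 29,33,36, 63,94.65]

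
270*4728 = 1276560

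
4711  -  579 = 4132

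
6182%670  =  152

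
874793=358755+516038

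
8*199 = 1592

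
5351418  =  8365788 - 3014370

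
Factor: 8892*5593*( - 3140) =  - 2^4*3^2*5^1*7^1*13^1 *17^1*19^1*47^1*157^1= - 156161481840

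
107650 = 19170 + 88480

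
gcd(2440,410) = 10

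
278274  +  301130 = 579404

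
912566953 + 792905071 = 1705472024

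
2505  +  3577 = 6082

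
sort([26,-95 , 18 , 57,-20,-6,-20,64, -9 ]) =[ - 95,-20,  -  20, - 9 , - 6,18, 26 , 57,  64 ] 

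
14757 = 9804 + 4953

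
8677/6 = 8677/6= 1446.17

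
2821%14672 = 2821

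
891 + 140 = 1031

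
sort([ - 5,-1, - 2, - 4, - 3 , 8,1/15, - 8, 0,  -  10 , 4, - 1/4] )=[ - 10, - 8,  -  5,  -  4,- 3,-2, - 1,-1/4,0,1/15,4,8]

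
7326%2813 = 1700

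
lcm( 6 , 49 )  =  294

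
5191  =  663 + 4528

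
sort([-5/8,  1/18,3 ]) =[ - 5/8,1/18, 3 ] 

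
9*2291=20619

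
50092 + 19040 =69132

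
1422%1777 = 1422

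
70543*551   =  38869193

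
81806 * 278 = 22742068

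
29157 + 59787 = 88944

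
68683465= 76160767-7477302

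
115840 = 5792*20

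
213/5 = 42 + 3/5 = 42.60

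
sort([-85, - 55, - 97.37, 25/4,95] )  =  [ - 97.37, - 85,-55,25/4,95]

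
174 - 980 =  - 806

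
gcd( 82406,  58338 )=2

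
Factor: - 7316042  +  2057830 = - 5258212 = -2^2*19^1*43^1*1609^1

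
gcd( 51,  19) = 1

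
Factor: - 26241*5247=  - 3^3*11^1*53^1*8747^1=-137686527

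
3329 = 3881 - 552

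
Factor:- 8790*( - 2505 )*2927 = 64449466650= 2^1*3^2*5^2 * 167^1*293^1*2927^1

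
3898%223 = 107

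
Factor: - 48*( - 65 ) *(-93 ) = - 290160 = - 2^4*3^2 * 5^1*13^1 *31^1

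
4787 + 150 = 4937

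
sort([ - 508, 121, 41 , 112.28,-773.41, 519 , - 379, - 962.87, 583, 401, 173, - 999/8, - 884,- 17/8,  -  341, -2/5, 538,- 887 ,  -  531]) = [ - 962.87, - 887,-884, - 773.41, - 531, - 508, - 379 , - 341, - 999/8, - 17/8,  -  2/5, 41,112.28, 121, 173, 401,519,538,583 ]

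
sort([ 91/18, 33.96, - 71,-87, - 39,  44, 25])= [-87 ,-71,-39,91/18, 25,  33.96, 44]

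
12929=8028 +4901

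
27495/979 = 27495/979=28.08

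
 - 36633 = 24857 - 61490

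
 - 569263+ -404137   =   - 973400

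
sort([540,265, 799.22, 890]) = [265  ,  540, 799.22, 890]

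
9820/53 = 9820/53= 185.28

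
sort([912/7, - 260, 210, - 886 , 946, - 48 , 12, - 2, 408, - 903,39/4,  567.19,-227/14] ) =[ - 903, - 886, - 260, - 48,  -  227/14,-2, 39/4,12, 912/7,  210, 408 , 567.19, 946 ] 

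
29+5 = 34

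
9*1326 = 11934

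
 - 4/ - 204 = 1/51 = 0.02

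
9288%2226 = 384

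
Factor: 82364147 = 29^1*557^1*5099^1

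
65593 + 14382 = 79975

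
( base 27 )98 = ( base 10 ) 251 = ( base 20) cb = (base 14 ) 13D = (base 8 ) 373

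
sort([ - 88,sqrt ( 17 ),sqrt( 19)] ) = [ - 88, sqrt( 17),sqrt(19)]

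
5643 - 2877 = 2766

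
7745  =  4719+3026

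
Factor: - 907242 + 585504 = -321738 = - 2^1*3^1*53623^1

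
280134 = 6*46689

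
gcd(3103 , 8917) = 1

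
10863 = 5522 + 5341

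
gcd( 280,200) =40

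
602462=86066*7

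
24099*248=5976552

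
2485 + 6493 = 8978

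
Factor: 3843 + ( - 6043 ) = - 2^3*5^2*11^1=-2200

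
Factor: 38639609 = 23^1 *31^1*54193^1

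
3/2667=1/889 = 0.00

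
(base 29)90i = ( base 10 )7587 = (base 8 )16643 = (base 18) 1579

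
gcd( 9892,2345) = 1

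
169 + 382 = 551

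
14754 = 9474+5280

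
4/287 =4/287 = 0.01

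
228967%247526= 228967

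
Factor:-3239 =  - 41^1*79^1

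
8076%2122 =1710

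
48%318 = 48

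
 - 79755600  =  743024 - 80498624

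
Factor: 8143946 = 2^1*251^1 * 16223^1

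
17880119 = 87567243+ - 69687124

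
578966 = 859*674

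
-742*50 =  - 37100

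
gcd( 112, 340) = 4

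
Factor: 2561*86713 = 11^1*13^1*197^1 * 7883^1 = 222071993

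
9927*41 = 407007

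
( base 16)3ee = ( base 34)TK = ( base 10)1006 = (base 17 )383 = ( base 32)VE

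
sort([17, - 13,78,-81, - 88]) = [-88, -81,  -  13,17,78 ]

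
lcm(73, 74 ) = 5402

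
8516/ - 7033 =-8516/7033  =  -1.21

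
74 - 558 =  - 484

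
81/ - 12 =-27/4 = - 6.75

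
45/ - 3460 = -1+683/692 = -0.01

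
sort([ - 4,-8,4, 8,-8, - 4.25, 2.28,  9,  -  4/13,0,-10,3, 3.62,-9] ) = [ - 10 ,-9, - 8,-8,-4.25, - 4,-4/13,  0, 2.28,3,3.62,4,8, 9] 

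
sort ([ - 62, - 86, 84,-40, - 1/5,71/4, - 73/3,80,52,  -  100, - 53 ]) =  [ - 100, - 86, - 62, - 53 , - 40,  -  73/3, - 1/5,71/4, 52, 80,84 ] 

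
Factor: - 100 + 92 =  - 2^3= -8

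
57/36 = 1 + 7/12= 1.58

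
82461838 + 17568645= 100030483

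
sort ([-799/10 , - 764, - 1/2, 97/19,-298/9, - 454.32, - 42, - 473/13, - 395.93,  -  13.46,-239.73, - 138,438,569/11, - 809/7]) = [ - 764, - 454.32,-395.93, - 239.73,-138,-809/7, - 799/10, - 42,-473/13, - 298/9,-13.46, - 1/2,97/19, 569/11,438] 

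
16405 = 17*965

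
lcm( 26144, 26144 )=26144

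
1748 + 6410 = 8158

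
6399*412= 2636388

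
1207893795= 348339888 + 859553907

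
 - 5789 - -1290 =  - 4499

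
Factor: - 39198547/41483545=  -  5^ (-1 )*277^1*141511^1*8296709^ ( - 1 )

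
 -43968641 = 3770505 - 47739146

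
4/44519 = 4/44519 = 0.00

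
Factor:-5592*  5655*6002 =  - 2^4*3^2*5^1*13^1*29^1*233^1*3001^1 = - 189799805520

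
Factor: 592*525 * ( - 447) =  -138927600 = -2^4*3^2*5^2*7^1*37^1*149^1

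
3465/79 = 3465/79 = 43.86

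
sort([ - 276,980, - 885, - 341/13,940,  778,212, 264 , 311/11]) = [ - 885 , - 276, - 341/13,311/11,212,  264,778, 940,980] 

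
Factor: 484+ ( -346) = 2^1*3^1*23^1 = 138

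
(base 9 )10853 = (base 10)7257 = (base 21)G9C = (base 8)16131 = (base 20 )I2H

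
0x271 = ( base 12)441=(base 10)625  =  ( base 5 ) 10000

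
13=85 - 72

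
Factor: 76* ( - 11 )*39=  - 2^2*3^1*11^1*13^1*19^1= - 32604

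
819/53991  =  13/857 = 0.02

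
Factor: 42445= 5^1*13^1 * 653^1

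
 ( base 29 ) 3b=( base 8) 142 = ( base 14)70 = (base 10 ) 98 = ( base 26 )3k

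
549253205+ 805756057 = 1355009262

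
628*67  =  42076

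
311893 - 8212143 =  - 7900250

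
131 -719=-588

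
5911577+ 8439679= 14351256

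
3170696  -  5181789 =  - 2011093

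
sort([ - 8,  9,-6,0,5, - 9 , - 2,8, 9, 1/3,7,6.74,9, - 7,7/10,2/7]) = [  -  9,  -  8, - 7,  -  6, -2,0,2/7, 1/3,7/10,5,  6.74,7,8,9, 9,9]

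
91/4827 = 91/4827 = 0.02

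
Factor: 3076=2^2*769^1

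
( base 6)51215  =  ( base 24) BIB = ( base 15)201e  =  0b1101001111011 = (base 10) 6779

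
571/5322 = 571/5322 =0.11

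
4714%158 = 132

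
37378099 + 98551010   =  135929109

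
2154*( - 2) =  - 4308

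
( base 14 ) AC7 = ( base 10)2135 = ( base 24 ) 3gn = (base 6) 13515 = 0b100001010111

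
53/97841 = 53/97841 = 0.00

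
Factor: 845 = 5^1*13^2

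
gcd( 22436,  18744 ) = 284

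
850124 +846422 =1696546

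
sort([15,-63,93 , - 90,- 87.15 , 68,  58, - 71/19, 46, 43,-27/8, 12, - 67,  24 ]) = [ - 90 ,- 87.15, - 67 , - 63, - 71/19, - 27/8, 12, 15,  24,  43,46, 58, 68, 93 ] 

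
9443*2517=23768031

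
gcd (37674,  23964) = 6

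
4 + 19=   23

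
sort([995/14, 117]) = [ 995/14, 117 ] 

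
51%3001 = 51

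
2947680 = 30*98256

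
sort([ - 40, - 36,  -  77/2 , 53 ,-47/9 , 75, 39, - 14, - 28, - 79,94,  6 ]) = [ - 79, - 40, - 77/2, - 36, - 28 , - 14, - 47/9,6,39 , 53,75,94]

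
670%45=40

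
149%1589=149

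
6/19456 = 3/9728 = 0.00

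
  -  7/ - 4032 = 1/576  =  0.00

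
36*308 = 11088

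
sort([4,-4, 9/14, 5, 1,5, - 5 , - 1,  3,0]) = [ - 5  , - 4, - 1,0, 9/14, 1,3, 4, 5, 5]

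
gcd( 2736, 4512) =48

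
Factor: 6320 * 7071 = 2^4*3^1*5^1*79^1 * 2357^1 = 44688720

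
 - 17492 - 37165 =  - 54657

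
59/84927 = 59/84927 =0.00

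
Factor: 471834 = 2^1*3^2*11^1*2383^1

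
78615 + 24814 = 103429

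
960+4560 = 5520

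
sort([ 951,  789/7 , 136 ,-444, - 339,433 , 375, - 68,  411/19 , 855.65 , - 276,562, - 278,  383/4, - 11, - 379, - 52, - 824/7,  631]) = [ - 444,  -  379, -339 ,-278, - 276 , - 824/7 , - 68, - 52, - 11, 411/19, 383/4,789/7,136,375,433 , 562,631,855.65, 951 ]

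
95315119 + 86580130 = 181895249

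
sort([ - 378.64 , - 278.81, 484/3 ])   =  [ - 378.64, - 278.81,484/3] 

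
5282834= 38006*139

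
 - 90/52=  - 2+7/26 = - 1.73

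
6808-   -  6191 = 12999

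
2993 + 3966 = 6959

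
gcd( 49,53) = 1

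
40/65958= 20/32979   =  0.00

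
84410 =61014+23396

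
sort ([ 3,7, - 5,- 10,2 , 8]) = [ - 10,  -  5,2, 3,  7, 8]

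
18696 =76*246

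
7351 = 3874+3477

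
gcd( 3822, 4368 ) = 546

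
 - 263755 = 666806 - 930561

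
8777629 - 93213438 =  - 84435809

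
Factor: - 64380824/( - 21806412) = 2^1* 3^( - 1)*41^1 *331^1*593^1 * 739^( - 1)*2459^ ( - 1)=16095206/5451603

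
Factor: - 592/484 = -2^2*11^(-2)*37^1 = - 148/121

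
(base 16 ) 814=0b100000010100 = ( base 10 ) 2068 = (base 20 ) 538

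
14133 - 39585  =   - 25452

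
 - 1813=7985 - 9798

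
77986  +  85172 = 163158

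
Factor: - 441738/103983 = - 2^1*3^1 * 97^1*137^( - 1)=-582/137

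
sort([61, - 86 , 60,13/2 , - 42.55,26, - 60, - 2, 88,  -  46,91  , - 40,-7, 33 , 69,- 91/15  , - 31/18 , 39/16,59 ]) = [ -86, - 60 , -46,-42.55, - 40, - 7, - 91/15,-2,-31/18 , 39/16, 13/2, 26 , 33, 59, 60 , 61, 69, 88, 91 ] 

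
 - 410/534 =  - 1 + 62/267 = -0.77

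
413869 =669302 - 255433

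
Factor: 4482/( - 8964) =-2^ ( -1)= -1/2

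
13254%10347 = 2907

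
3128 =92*34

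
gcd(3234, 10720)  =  2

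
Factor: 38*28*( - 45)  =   - 2^3*3^2* 5^1*7^1*19^1 = - 47880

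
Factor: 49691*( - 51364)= - 2^2*17^1*37^1*79^1*12841^1  =  - 2552328524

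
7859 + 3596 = 11455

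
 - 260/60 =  - 5+ 2/3 = - 4.33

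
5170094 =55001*94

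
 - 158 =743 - 901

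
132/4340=33/1085 = 0.03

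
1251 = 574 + 677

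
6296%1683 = 1247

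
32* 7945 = 254240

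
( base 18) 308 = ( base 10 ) 980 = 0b1111010100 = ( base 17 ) 36b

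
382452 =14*27318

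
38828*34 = 1320152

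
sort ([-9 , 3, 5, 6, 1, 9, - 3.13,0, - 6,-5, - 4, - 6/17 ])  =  [  -  9, - 6,-5, - 4, - 3.13,-6/17,0 , 1, 3 , 5,6,9] 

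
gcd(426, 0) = 426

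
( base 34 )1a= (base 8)54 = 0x2C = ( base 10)44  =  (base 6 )112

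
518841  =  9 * 57649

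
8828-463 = 8365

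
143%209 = 143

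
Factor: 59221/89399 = 59221^1*89399^( - 1 )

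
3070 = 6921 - 3851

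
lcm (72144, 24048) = 72144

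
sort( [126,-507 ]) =[ - 507  ,  126]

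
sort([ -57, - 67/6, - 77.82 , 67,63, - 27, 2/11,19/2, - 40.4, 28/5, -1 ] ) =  [-77.82, - 57, - 40.4, - 27, - 67/6, - 1, 2/11, 28/5,19/2, 63, 67]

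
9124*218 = 1989032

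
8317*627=5214759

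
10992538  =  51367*214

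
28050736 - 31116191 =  - 3065455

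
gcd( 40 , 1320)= 40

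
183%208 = 183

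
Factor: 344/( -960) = -2^ ( - 3)*3^ ( - 1 )*5^ ( - 1 )*43^1 = - 43/120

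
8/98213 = 8/98213  =  0.00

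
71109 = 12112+58997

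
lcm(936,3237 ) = 77688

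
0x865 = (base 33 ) 1W4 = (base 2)100001100101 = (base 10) 2149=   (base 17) 777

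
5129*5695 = 29209655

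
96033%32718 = 30597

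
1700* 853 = 1450100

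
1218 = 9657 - 8439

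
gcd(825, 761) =1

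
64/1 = 64=64.00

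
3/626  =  3/626 = 0.00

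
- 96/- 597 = 32/199 = 0.16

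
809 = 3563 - 2754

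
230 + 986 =1216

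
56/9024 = 7/1128 = 0.01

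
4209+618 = 4827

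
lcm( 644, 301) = 27692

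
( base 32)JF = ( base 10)623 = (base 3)212002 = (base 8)1157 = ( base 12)43B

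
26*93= 2418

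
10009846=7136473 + 2873373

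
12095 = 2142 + 9953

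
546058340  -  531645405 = 14412935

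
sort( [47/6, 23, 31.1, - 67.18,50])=[-67.18, 47/6,23, 31.1,50 ]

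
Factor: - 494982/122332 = - 963/238 = - 2^(  -  1)*3^2 * 7^(-1)*17^(- 1)*107^1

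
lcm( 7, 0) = 0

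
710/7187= 710/7187 =0.10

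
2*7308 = 14616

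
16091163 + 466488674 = 482579837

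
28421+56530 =84951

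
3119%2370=749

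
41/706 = 41/706=0.06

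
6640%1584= 304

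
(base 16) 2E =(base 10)46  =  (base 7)64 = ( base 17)2c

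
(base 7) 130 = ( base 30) 2A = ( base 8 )106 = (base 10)70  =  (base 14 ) 50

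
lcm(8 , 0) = 0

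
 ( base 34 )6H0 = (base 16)1d5a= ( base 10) 7514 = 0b1110101011010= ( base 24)d12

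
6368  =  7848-1480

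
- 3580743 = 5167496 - 8748239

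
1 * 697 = 697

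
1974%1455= 519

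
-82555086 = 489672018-572227104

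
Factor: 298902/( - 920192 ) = - 149451/460096 = - 2^( - 6 )*3^1*7^( - 1 )*13^(  -  1 )*31^1*79^( - 1 )*1607^1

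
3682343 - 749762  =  2932581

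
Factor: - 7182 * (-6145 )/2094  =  3^2*5^1*7^1*19^1*349^(-1 )*1229^1 = 7355565/349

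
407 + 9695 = 10102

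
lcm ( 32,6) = 96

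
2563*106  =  271678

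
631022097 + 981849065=1612871162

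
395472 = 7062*56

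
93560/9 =93560/9 = 10395.56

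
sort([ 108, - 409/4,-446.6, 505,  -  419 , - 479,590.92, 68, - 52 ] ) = [-479,  -  446.6, - 419, - 409/4, - 52, 68, 108,505, 590.92] 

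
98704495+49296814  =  148001309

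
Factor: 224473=224473^1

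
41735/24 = 41735/24 = 1738.96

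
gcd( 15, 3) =3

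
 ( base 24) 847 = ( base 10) 4711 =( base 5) 122321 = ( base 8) 11147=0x1267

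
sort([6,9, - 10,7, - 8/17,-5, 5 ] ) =[ - 10, - 5,  -  8/17,5, 6 , 7, 9] 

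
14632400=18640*785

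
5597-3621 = 1976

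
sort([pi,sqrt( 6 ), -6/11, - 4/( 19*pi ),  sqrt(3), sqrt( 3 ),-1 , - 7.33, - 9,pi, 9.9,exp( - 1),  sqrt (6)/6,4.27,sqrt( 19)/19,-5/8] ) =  [  -  9, - 7.33,-1 ,- 5/8, - 6/11, - 4/( 19*pi), sqrt(19 )/19,exp ( - 1),sqrt( 6) /6, sqrt( 3 ),sqrt( 3 ),  sqrt( 6 ) , pi,pi , 4.27,9.9]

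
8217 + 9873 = 18090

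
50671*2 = 101342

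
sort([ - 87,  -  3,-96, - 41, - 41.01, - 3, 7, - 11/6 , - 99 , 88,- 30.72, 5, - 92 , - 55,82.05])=[ - 99,-96,-92, - 87, - 55,-41.01, - 41, - 30.72,-3, - 3,  -  11/6,5,7,82.05,88]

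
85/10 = 8+1/2 = 8.50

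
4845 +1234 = 6079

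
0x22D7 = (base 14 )3371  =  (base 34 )7OB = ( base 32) 8mn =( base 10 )8919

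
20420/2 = 10210 = 10210.00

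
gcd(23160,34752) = 24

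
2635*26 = 68510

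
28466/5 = 5693 + 1/5 =5693.20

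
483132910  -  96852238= 386280672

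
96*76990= 7391040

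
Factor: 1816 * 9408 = 2^9 * 3^1*7^2 * 227^1 = 17084928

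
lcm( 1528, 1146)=4584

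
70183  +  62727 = 132910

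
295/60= 59/12 = 4.92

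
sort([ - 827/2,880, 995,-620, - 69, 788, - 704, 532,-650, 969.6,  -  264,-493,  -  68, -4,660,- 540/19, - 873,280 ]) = [ - 873, - 704,-650, - 620,-493, - 827/2, - 264, - 69, - 68, - 540/19, - 4, 280, 532,660 , 788 , 880, 969.6,995]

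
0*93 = 0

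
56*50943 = 2852808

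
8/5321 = 8/5321 = 0.00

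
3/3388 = 3/3388 = 0.00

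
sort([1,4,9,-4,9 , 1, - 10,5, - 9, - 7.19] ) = [-10 , - 9 , - 7.19, - 4, 1,  1, 4,5, 9, 9 ] 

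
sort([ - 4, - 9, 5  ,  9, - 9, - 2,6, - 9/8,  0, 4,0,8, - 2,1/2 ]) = [ - 9, - 9,-4,-2 , -2, - 9/8, 0,0, 1/2 , 4,5, 6,8, 9]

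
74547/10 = 7454 + 7/10 = 7454.70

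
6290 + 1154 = 7444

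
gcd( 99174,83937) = 3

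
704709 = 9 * 78301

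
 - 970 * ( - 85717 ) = 83145490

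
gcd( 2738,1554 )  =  74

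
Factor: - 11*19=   -  11^1*19^1=- 209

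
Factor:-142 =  - 2^1*71^1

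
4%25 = 4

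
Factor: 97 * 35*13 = 5^1 * 7^1*13^1*97^1 =44135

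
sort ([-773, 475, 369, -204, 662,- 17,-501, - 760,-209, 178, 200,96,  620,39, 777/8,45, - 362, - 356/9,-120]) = [  -  773,-760, - 501, - 362,-209,-204, - 120,- 356/9,-17,  39, 45, 96, 777/8 , 178, 200,369, 475,620, 662 ] 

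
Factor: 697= 17^1 * 41^1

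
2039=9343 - 7304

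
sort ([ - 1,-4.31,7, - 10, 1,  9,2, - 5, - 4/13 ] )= [ - 10, - 5, - 4.31, - 1, - 4/13,1, 2,7, 9 ]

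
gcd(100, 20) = 20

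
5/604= 5/604 = 0.01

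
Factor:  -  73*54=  - 3942 = - 2^1*3^3*73^1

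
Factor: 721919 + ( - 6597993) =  - 2^1*2938037^1 = - 5876074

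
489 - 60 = 429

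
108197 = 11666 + 96531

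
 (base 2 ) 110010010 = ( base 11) 336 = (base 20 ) 102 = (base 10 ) 402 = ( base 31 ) cu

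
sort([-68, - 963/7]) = [ - 963/7, - 68]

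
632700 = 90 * 7030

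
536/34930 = 268/17465 = 0.02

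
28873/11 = 28873/11 = 2624.82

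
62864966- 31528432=31336534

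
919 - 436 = 483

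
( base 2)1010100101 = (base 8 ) 1245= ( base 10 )677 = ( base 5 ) 10202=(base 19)1GC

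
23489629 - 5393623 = 18096006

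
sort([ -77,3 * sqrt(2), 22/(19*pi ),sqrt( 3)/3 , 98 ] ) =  [ - 77,22/( 19 * pi),sqrt (3 ) /3,3 *sqrt (2), 98 ] 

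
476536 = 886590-410054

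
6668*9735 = 64912980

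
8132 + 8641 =16773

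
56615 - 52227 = 4388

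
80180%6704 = 6436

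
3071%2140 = 931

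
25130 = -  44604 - -69734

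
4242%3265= 977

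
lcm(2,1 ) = 2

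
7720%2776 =2168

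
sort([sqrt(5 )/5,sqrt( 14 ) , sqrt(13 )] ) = [ sqrt( 5 ) /5,sqrt( 13 ), sqrt(14)]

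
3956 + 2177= 6133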